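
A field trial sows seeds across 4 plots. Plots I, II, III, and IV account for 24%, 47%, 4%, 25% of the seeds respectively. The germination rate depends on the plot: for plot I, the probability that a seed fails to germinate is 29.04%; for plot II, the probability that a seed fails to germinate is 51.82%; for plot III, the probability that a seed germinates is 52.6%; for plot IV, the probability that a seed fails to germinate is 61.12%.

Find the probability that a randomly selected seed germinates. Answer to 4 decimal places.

P(G) ≈ 0.5150

P(G|I) = 1 − 0.2904 = 0.7096.
P(G|II) = 1 − 0.5182 = 0.4818.
P(G|IV) = 1 − 0.6112 = 0.3888.
By the law of total probability,
P(G) = P(G|I)·P(I) + P(G|II)·P(II) + P(G|III)·P(III) + P(G|IV)·P(IV)
      = 0.7096·0.24 + 0.4818·0.47 + 0.526·0.04 + 0.3888·0.25
      = 0.170304 + 0.226446 + 0.02104 + 0.0972 = 0.51499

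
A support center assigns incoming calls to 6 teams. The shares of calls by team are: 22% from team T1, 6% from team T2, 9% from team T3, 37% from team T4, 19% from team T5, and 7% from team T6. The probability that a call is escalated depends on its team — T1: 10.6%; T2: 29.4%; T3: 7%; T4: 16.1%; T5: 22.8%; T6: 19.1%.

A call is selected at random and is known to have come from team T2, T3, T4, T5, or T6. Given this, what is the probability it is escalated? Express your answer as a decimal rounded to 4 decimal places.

P(E|S) ≈ 0.1797

Let S = {T2, T3, T4, T5, T6}.
P(S) = 0.06 + 0.09 + 0.37 + 0.19 + 0.07 = 0.78.
P(E ∩ S) = 0.294·0.06 + 0.07·0.09 + 0.161·0.37 + 0.228·0.19 + 0.191·0.07 = 0.01764 + 0.0063 + 0.05957 + 0.04332 + 0.01337 = 0.1402.
P(E | S) = 0.1402 / 0.78 = 0.179744…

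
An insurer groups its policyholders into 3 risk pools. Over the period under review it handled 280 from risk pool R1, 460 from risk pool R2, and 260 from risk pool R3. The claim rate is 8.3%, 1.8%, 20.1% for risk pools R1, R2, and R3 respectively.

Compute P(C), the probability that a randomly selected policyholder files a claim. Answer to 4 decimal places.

Total: 280 + 460 + 260 = 1000.
P(R1) = 280/1000 = 0.28. P(R2) = 460/1000 = 0.46. P(R3) = 260/1000 = 0.26.
P(C) = P(C|R1)·P(R1) + P(C|R2)·P(R2) + P(C|R3)·P(R3)
      = 0.083·0.28 + 0.018·0.46 + 0.201·0.26
      = 0.02324 + 0.00828 + 0.05226 = 0.08378

0.0838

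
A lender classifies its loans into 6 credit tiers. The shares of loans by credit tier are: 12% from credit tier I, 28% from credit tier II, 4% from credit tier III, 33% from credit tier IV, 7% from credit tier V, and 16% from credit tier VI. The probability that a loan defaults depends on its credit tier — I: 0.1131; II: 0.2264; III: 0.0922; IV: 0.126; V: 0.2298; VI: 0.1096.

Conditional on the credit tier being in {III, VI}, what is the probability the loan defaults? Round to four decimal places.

P(D|S) ≈ 0.1061

Let S = {III, VI}.
P(S) = 0.04 + 0.16 = 0.2.
P(D ∩ S) = 0.0922·0.04 + 0.1096·0.16 = 0.003688 + 0.017536 = 0.021224.
P(D | S) = 0.021224 / 0.2 = 0.106120…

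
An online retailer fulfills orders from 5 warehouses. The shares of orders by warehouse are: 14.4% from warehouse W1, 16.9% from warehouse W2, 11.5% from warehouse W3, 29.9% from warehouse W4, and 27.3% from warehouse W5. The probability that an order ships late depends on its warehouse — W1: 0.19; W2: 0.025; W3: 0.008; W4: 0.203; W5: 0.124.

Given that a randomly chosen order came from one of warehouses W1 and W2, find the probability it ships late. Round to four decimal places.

Let S = {W1, W2}.
P(S) = 0.144 + 0.169 = 0.313.
P(L ∩ S) = 0.19·0.144 + 0.025·0.169 = 0.02736 + 0.004225 = 0.031585.
P(L | S) = 0.031585 / 0.313 = 0.100911…

0.1009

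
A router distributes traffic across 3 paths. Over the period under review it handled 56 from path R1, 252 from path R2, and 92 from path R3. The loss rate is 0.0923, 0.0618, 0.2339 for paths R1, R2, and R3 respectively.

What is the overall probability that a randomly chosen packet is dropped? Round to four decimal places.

Total: 56 + 252 + 92 = 400.
P(R1) = 56/400 = 0.14. P(R2) = 252/400 = 0.63. P(R3) = 92/400 = 0.23.
P(L) = P(L|R1)·P(R1) + P(L|R2)·P(R2) + P(L|R3)·P(R3)
      = 0.0923·0.14 + 0.0618·0.63 + 0.2339·0.23
      = 0.012922 + 0.038934 + 0.053797 = 0.105653

P(L) ≈ 0.1057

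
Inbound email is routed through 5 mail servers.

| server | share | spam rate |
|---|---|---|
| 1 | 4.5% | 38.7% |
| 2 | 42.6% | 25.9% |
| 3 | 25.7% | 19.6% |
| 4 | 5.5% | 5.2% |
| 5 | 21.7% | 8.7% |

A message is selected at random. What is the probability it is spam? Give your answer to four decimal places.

P(S) = P(S|1)·P(1) + P(S|2)·P(2) + P(S|3)·P(3) + P(S|4)·P(4) + P(S|5)·P(5)
      = 0.387·0.045 + 0.259·0.426 + 0.196·0.257 + 0.052·0.055 + 0.087·0.217
      = 0.017415 + 0.110334 + 0.050372 + 0.00286 + 0.018879 = 0.19986

0.1999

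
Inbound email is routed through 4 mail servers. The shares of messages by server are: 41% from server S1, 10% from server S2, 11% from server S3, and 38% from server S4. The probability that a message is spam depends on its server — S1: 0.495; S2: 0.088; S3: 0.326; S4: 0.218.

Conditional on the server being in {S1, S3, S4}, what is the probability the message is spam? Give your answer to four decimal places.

P(S|J) ≈ 0.3574

Let J = {S1, S3, S4}.
P(J) = 0.41 + 0.11 + 0.38 = 0.9.
P(S ∩ J) = 0.495·0.41 + 0.326·0.11 + 0.218·0.38 = 0.20295 + 0.03586 + 0.08284 = 0.32165.
P(S | J) = 0.32165 / 0.9 = 0.357389…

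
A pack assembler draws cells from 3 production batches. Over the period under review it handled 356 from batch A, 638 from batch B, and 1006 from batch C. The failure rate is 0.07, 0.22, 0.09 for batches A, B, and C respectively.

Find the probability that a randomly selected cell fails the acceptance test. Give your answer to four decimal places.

P(F) ≈ 0.1279

Total: 356 + 638 + 1006 = 2000.
P(A) = 356/2000 = 0.178. P(B) = 638/2000 = 0.319. P(C) = 1006/2000 = 0.503.
P(F) = P(F|A)·P(A) + P(F|B)·P(B) + P(F|C)·P(C)
      = 0.07·0.178 + 0.22·0.319 + 0.09·0.503
      = 0.01246 + 0.07018 + 0.04527 = 0.12791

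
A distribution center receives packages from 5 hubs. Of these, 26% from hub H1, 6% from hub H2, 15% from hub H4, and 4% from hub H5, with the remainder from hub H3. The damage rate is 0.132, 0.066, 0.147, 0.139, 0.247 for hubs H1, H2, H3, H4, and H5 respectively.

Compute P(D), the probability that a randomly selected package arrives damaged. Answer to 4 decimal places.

P(H3) = 1 − (0.26 + 0.06 + 0.15 + 0.04) = 0.49.
P(D) = P(D|H1)·P(H1) + P(D|H2)·P(H2) + P(D|H3)·P(H3) + P(D|H4)·P(H4) + P(D|H5)·P(H5)
      = 0.132·0.26 + 0.066·0.06 + 0.147·0.49 + 0.139·0.15 + 0.247·0.04
      = 0.03432 + 0.00396 + 0.07203 + 0.02085 + 0.00988 = 0.14104

0.1410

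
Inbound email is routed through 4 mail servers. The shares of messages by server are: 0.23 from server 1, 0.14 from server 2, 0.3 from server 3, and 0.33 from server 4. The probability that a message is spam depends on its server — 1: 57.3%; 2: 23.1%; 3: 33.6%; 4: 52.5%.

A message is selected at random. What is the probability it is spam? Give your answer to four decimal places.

0.4382

Using total probability over the partition,
P(S) = P(S|1)·P(1) + P(S|2)·P(2) + P(S|3)·P(3) + P(S|4)·P(4)
      = 0.573·0.23 + 0.231·0.14 + 0.336·0.3 + 0.525·0.33
      = 0.13179 + 0.03234 + 0.1008 + 0.17325 = 0.43818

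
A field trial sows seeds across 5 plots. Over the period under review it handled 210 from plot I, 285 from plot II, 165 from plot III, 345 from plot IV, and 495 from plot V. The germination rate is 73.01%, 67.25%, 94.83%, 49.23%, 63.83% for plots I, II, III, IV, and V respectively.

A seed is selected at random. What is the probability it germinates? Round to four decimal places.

Total: 210 + 285 + 165 + 345 + 495 = 1500.
P(I) = 210/1500 = 0.14. P(II) = 285/1500 = 0.19. P(III) = 165/1500 = 0.11. P(IV) = 345/1500 = 0.23. P(V) = 495/1500 = 0.33.
By the law of total probability,
P(G) = P(G|I)·P(I) + P(G|II)·P(II) + P(G|III)·P(III) + P(G|IV)·P(IV) + P(G|V)·P(V)
      = 0.7301·0.14 + 0.6725·0.19 + 0.9483·0.11 + 0.4923·0.23 + 0.6383·0.33
      = 0.102214 + 0.127775 + 0.104313 + 0.113229 + 0.210639 = 0.65817

0.6582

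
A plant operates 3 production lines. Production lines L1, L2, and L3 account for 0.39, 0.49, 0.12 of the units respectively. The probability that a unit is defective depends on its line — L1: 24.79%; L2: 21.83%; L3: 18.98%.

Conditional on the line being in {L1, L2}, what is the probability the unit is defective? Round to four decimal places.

Let S = {L1, L2}.
P(S) = 0.39 + 0.49 = 0.88.
P(D ∩ S) = 0.2479·0.39 + 0.2183·0.49 = 0.096681 + 0.106967 = 0.203648.
P(D | S) = 0.203648 / 0.88 = 0.231418…

P(D|S) ≈ 0.2314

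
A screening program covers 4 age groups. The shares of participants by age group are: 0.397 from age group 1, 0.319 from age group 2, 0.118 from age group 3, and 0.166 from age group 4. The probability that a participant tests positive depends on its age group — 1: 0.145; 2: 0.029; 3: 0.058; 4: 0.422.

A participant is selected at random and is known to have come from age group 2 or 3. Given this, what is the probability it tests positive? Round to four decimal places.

Let S = {2, 3}.
P(S) = 0.319 + 0.118 = 0.437.
P(T ∩ S) = 0.029·0.319 + 0.058·0.118 = 0.009251 + 0.006844 = 0.016095.
P(T | S) = 0.016095 / 0.437 = 0.036831…

0.0368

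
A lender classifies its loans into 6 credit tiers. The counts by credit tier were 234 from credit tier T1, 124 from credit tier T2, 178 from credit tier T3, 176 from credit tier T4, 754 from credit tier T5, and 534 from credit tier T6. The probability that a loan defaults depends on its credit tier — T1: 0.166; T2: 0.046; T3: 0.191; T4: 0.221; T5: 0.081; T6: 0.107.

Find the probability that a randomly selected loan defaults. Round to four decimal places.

0.1178

Total: 234 + 124 + 178 + 176 + 754 + 534 = 2000.
P(T1) = 234/2000 = 0.117. P(T2) = 124/2000 = 0.062. P(T3) = 178/2000 = 0.089. P(T4) = 176/2000 = 0.088. P(T5) = 754/2000 = 0.377. P(T6) = 534/2000 = 0.267.
P(D) = P(D|T1)·P(T1) + P(D|T2)·P(T2) + P(D|T3)·P(T3) + P(D|T4)·P(T4) + P(D|T5)·P(T5) + P(D|T6)·P(T6)
      = 0.166·0.117 + 0.046·0.062 + 0.191·0.089 + 0.221·0.088 + 0.081·0.377 + 0.107·0.267
      = 0.019422 + 0.002852 + 0.016999 + 0.019448 + 0.030537 + 0.028569 = 0.117827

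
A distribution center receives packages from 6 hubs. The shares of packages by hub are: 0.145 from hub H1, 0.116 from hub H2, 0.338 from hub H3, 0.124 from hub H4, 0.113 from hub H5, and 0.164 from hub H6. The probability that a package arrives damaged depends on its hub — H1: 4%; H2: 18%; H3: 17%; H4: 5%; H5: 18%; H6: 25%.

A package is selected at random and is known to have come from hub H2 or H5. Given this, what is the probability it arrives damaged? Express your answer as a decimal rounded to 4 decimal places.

0.1800

Let S = {H2, H5}.
P(S) = 0.116 + 0.113 = 0.229.
P(D ∩ S) = 0.18·0.116 + 0.18·0.113 = 0.02088 + 0.02034 = 0.04122.
P(D | S) = 0.04122 / 0.229 = 0.180000…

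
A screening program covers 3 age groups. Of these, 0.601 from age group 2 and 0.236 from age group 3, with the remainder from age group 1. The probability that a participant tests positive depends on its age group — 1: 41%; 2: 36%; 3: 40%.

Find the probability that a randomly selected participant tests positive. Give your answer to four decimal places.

0.3776

P(1) = 1 − (0.601 + 0.236) = 0.163.
By the law of total probability,
P(T) = P(T|1)·P(1) + P(T|2)·P(2) + P(T|3)·P(3)
      = 0.41·0.163 + 0.36·0.601 + 0.4·0.236
      = 0.06683 + 0.21636 + 0.0944 = 0.37759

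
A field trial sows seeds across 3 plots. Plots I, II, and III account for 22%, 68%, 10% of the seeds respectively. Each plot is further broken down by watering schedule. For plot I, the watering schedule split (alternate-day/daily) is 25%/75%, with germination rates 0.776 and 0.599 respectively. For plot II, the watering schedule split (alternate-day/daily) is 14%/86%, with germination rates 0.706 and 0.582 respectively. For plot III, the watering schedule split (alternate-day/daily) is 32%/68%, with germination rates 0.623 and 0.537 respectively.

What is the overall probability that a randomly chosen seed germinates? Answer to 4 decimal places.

P(G|I) = 0.25·0.776 + 0.75·0.599 = 0.194 + 0.44925 = 0.64325
P(G|II) = 0.14·0.706 + 0.86·0.582 = 0.09884 + 0.50052 = 0.59936
P(G|III) = 0.32·0.623 + 0.68·0.537 = 0.19936 + 0.36516 = 0.56452
By total probability over the outer partition,
P(G) = 0.22·0.64325 + 0.68·0.59936 + 0.1·0.56452
      = 0.141515 + 0.4075648 + 0.056452 = 0.6055318

0.6055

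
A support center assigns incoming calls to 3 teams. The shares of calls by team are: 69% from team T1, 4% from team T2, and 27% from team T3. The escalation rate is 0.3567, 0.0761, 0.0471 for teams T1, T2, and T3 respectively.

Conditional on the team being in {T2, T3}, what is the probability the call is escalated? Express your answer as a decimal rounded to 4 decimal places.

P(E|S) ≈ 0.0508

Let S = {T2, T3}.
P(S) = 0.04 + 0.27 = 0.31.
P(E ∩ S) = 0.0761·0.04 + 0.0471·0.27 = 0.003044 + 0.012717 = 0.015761.
P(E | S) = 0.015761 / 0.31 = 0.050842…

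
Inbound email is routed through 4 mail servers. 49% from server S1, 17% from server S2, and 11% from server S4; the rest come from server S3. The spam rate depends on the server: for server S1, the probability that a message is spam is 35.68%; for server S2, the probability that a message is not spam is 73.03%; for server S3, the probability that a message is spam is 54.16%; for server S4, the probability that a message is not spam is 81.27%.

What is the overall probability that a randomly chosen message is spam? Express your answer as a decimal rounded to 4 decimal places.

P(S3) = 1 − (0.49 + 0.17 + 0.11) = 0.23.
P(S|S2) = 1 − 0.7303 = 0.2697.
P(S|S4) = 1 − 0.8127 = 0.1873.
Using total probability over the partition,
P(S) = P(S|S1)·P(S1) + P(S|S2)·P(S2) + P(S|S3)·P(S3) + P(S|S4)·P(S4)
      = 0.3568·0.49 + 0.2697·0.17 + 0.5416·0.23 + 0.1873·0.11
      = 0.174832 + 0.045849 + 0.124568 + 0.020603 = 0.365852

P(S) ≈ 0.3659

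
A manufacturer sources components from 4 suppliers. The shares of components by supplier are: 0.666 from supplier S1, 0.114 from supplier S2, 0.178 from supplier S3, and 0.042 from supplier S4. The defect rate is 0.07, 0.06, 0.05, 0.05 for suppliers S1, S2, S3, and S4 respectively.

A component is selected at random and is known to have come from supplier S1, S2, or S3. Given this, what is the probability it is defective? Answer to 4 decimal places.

Let S = {S1, S2, S3}.
P(S) = 0.666 + 0.114 + 0.178 = 0.958.
P(D ∩ S) = 0.07·0.666 + 0.06·0.114 + 0.05·0.178 = 0.04662 + 0.00684 + 0.0089 = 0.06236.
P(D | S) = 0.06236 / 0.958 = 0.065094…

0.0651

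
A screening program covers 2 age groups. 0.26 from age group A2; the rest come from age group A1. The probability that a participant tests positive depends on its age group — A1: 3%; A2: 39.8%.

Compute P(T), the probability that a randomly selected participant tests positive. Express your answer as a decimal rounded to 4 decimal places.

P(A1) = 1 − (0.26) = 0.74.
Using total probability over the partition,
P(T) = P(T|A1)·P(A1) + P(T|A2)·P(A2)
      = 0.03·0.74 + 0.398·0.26
      = 0.0222 + 0.10348 = 0.12568

P(T) ≈ 0.1257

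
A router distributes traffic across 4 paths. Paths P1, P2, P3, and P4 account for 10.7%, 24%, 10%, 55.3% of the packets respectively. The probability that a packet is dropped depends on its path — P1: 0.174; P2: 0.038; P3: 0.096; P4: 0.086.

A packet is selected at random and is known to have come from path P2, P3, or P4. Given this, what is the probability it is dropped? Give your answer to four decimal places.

0.0742

Let S = {P2, P3, P4}.
P(S) = 0.24 + 0.1 + 0.553 = 0.893.
P(L ∩ S) = 0.038·0.24 + 0.096·0.1 + 0.086·0.553 = 0.00912 + 0.0096 + 0.047558 = 0.066278.
P(L | S) = 0.066278 / 0.893 = 0.074219…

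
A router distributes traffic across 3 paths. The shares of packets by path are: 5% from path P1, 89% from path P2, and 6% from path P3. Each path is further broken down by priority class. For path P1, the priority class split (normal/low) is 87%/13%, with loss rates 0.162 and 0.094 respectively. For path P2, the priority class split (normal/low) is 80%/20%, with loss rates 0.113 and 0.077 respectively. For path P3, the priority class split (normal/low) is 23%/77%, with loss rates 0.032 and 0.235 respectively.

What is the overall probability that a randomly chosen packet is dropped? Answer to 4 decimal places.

P(L|P1) = 0.87·0.162 + 0.13·0.094 = 0.14094 + 0.01222 = 0.15316
P(L|P2) = 0.8·0.113 + 0.2·0.077 = 0.0904 + 0.0154 = 0.1058
P(L|P3) = 0.23·0.032 + 0.77·0.235 = 0.00736 + 0.18095 = 0.18831
By total probability over the outer partition,
P(L) = 0.05·0.15316 + 0.89·0.1058 + 0.06·0.18831
      = 0.007658 + 0.094162 + 0.0112986 = 0.1131186

P(L) ≈ 0.1131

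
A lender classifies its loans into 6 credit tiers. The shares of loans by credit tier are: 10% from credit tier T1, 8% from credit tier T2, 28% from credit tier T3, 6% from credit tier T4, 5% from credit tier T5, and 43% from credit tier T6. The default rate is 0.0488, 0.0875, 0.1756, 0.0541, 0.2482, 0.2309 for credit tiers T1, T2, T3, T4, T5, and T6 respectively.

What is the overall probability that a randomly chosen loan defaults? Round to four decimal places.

P(D) = P(D|T1)·P(T1) + P(D|T2)·P(T2) + P(D|T3)·P(T3) + P(D|T4)·P(T4) + P(D|T5)·P(T5) + P(D|T6)·P(T6)
      = 0.0488·0.1 + 0.0875·0.08 + 0.1756·0.28 + 0.0541·0.06 + 0.2482·0.05 + 0.2309·0.43
      = 0.00488 + 0.007 + 0.049168 + 0.003246 + 0.01241 + 0.099287 = 0.175991

P(D) ≈ 0.1760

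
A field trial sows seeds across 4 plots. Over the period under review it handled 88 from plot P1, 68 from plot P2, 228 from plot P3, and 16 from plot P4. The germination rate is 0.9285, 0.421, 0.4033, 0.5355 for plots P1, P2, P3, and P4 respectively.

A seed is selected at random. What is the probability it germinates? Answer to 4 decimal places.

Total: 88 + 68 + 228 + 16 = 400.
P(P1) = 88/400 = 0.22. P(P2) = 68/400 = 0.17. P(P3) = 228/400 = 0.57. P(P4) = 16/400 = 0.04.
P(G) = P(G|P1)·P(P1) + P(G|P2)·P(P2) + P(G|P3)·P(P3) + P(G|P4)·P(P4)
      = 0.9285·0.22 + 0.421·0.17 + 0.4033·0.57 + 0.5355·0.04
      = 0.20427 + 0.07157 + 0.229881 + 0.02142 = 0.527141

0.5271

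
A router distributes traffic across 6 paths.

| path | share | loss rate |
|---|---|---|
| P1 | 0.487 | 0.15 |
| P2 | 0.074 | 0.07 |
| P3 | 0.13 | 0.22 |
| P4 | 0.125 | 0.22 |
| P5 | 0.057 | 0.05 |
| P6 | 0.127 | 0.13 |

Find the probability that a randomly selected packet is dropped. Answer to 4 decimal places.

P(L) = P(L|P1)·P(P1) + P(L|P2)·P(P2) + P(L|P3)·P(P3) + P(L|P4)·P(P4) + P(L|P5)·P(P5) + P(L|P6)·P(P6)
      = 0.15·0.487 + 0.07·0.074 + 0.22·0.13 + 0.22·0.125 + 0.05·0.057 + 0.13·0.127
      = 0.07305 + 0.00518 + 0.0286 + 0.0275 + 0.00285 + 0.01651 = 0.15369

P(L) ≈ 0.1537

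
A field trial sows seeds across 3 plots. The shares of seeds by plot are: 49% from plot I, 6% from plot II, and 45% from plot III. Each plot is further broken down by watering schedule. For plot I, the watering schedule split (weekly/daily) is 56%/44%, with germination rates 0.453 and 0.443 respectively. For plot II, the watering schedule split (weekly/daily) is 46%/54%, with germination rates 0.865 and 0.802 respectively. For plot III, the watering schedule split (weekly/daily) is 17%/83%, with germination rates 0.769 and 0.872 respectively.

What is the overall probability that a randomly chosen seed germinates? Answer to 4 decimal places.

0.6542

P(G|I) = 0.56·0.453 + 0.44·0.443 = 0.25368 + 0.19492 = 0.4486
P(G|II) = 0.46·0.865 + 0.54·0.802 = 0.3979 + 0.43308 = 0.83098
P(G|III) = 0.17·0.769 + 0.83·0.872 = 0.13073 + 0.72376 = 0.85449
By total probability over the outer partition,
P(G) = 0.49·0.4486 + 0.06·0.83098 + 0.45·0.85449
      = 0.219814 + 0.0498588 + 0.3845205 = 0.6541933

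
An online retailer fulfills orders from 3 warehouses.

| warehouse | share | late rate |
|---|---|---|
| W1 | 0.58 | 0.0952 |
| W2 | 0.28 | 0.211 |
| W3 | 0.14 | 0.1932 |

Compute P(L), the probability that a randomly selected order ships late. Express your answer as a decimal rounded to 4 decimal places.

P(L) ≈ 0.1413

P(L) = P(L|W1)·P(W1) + P(L|W2)·P(W2) + P(L|W3)·P(W3)
      = 0.0952·0.58 + 0.211·0.28 + 0.1932·0.14
      = 0.055216 + 0.05908 + 0.027048 = 0.141344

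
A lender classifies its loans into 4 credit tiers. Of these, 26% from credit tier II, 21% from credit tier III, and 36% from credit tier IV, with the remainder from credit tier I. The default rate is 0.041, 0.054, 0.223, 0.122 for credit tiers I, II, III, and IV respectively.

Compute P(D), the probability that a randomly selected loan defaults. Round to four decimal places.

0.1118

P(I) = 1 − (0.26 + 0.21 + 0.36) = 0.17.
By the law of total probability,
P(D) = P(D|I)·P(I) + P(D|II)·P(II) + P(D|III)·P(III) + P(D|IV)·P(IV)
      = 0.041·0.17 + 0.054·0.26 + 0.223·0.21 + 0.122·0.36
      = 0.00697 + 0.01404 + 0.04683 + 0.04392 = 0.11176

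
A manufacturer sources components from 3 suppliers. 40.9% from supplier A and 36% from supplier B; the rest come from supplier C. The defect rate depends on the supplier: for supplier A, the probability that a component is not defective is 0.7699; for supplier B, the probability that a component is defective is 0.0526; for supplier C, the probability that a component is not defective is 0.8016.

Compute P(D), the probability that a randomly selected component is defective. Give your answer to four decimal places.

0.1589

P(C) = 1 − (0.409 + 0.36) = 0.231.
P(D|A) = 1 − 0.7699 = 0.2301.
P(D|C) = 1 − 0.8016 = 0.1984.
P(D) = P(D|A)·P(A) + P(D|B)·P(B) + P(D|C)·P(C)
      = 0.2301·0.409 + 0.0526·0.36 + 0.1984·0.231
      = 0.0941109 + 0.018936 + 0.0458304 = 0.1588773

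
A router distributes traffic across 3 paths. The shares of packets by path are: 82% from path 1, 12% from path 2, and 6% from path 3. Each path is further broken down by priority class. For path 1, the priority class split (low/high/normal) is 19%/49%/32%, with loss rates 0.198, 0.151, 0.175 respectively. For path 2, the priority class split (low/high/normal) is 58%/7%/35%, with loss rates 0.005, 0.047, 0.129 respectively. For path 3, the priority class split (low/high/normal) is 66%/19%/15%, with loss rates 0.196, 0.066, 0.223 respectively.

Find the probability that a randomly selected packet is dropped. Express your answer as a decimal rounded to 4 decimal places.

0.1541

P(L|1) = 0.19·0.198 + 0.49·0.151 + 0.32·0.175 = 0.03762 + 0.07399 + 0.056 = 0.16761
P(L|2) = 0.58·0.005 + 0.07·0.047 + 0.35·0.129 = 0.0029 + 0.00329 + 0.04515 = 0.05134
P(L|3) = 0.66·0.196 + 0.19·0.066 + 0.15·0.223 = 0.12936 + 0.01254 + 0.03345 = 0.17535
By total probability over the outer partition,
P(L) = 0.82·0.16761 + 0.12·0.05134 + 0.06·0.17535
      = 0.1374402 + 0.0061608 + 0.010521 = 0.154122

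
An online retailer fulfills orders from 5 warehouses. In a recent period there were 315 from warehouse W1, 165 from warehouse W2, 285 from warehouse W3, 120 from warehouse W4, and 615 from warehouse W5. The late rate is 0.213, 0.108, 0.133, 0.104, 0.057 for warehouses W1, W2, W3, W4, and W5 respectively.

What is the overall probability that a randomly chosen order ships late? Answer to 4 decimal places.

Total: 315 + 165 + 285 + 120 + 615 = 1500.
P(W1) = 315/1500 = 0.21. P(W2) = 165/1500 = 0.11. P(W3) = 285/1500 = 0.19. P(W4) = 120/1500 = 0.08. P(W5) = 615/1500 = 0.41.
P(L) = P(L|W1)·P(W1) + P(L|W2)·P(W2) + P(L|W3)·P(W3) + P(L|W4)·P(W4) + P(L|W5)·P(W5)
      = 0.213·0.21 + 0.108·0.11 + 0.133·0.19 + 0.104·0.08 + 0.057·0.41
      = 0.04473 + 0.01188 + 0.02527 + 0.00832 + 0.02337 = 0.11357

0.1136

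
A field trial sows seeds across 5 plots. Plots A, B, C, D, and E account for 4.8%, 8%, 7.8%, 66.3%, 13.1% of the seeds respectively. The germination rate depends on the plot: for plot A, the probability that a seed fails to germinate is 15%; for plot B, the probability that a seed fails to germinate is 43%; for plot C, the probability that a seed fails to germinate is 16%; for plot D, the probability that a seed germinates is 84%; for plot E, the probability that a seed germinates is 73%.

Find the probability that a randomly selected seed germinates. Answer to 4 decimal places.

0.8045

P(G|A) = 1 − 0.15 = 0.85.
P(G|B) = 1 − 0.43 = 0.57.
P(G|C) = 1 − 0.16 = 0.84.
P(G) = P(G|A)·P(A) + P(G|B)·P(B) + P(G|C)·P(C) + P(G|D)·P(D) + P(G|E)·P(E)
      = 0.85·0.048 + 0.57·0.08 + 0.84·0.078 + 0.84·0.663 + 0.73·0.131
      = 0.0408 + 0.0456 + 0.06552 + 0.55692 + 0.09563 = 0.80447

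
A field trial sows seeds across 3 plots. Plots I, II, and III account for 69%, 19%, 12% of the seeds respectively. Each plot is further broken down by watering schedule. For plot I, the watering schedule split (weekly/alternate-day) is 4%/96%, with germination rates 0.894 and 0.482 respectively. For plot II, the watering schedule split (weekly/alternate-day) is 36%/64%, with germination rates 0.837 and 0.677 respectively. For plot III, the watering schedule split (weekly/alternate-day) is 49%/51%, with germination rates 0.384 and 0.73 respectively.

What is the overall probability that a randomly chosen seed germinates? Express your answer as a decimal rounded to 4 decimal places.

P(G|I) = 0.04·0.894 + 0.96·0.482 = 0.03576 + 0.46272 = 0.49848
P(G|II) = 0.36·0.837 + 0.64·0.677 = 0.30132 + 0.43328 = 0.7346
P(G|III) = 0.49·0.384 + 0.51·0.73 = 0.18816 + 0.3723 = 0.56046
Then overall,
P(G) = 0.69·0.49848 + 0.19·0.7346 + 0.12·0.56046
      = 0.3439512 + 0.139574 + 0.0672552 = 0.5507804

0.5508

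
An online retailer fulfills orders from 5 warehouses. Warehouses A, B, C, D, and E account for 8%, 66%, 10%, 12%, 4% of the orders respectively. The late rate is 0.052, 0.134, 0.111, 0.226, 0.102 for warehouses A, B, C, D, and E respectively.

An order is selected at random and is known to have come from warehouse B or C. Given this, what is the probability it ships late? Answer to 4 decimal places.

Let S = {B, C}.
P(S) = 0.66 + 0.1 = 0.76.
P(L ∩ S) = 0.134·0.66 + 0.111·0.1 = 0.08844 + 0.0111 = 0.09954.
P(L | S) = 0.09954 / 0.76 = 0.130974…

0.1310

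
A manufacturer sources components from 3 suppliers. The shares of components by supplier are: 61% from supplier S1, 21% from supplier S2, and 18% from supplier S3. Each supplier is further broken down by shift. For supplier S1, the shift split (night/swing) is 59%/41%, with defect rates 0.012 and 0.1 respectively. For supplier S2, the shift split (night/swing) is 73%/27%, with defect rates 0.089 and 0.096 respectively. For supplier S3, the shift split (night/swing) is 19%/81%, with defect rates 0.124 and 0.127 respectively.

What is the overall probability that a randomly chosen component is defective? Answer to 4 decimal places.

P(D) ≈ 0.0712

P(D|S1) = 0.59·0.012 + 0.41·0.1 = 0.00708 + 0.041 = 0.04808
P(D|S2) = 0.73·0.089 + 0.27·0.096 = 0.06497 + 0.02592 = 0.09089
P(D|S3) = 0.19·0.124 + 0.81·0.127 = 0.02356 + 0.10287 = 0.12643
By total probability over the outer partition,
P(D) = 0.61·0.04808 + 0.21·0.09089 + 0.18·0.12643
      = 0.0293288 + 0.0190869 + 0.0227574 = 0.0711731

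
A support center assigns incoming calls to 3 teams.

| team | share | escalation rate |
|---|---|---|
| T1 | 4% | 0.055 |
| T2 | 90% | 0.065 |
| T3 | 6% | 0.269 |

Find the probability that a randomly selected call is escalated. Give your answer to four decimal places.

Summing over the partition,
P(E) = P(E|T1)·P(T1) + P(E|T2)·P(T2) + P(E|T3)·P(T3)
      = 0.055·0.04 + 0.065·0.9 + 0.269·0.06
      = 0.0022 + 0.0585 + 0.01614 = 0.07684

0.0768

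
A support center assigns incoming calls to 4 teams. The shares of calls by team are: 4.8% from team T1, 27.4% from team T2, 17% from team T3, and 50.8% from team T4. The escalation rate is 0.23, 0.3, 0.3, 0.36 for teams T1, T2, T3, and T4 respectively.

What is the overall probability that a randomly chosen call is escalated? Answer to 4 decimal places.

0.3271

By the law of total probability,
P(E) = P(E|T1)·P(T1) + P(E|T2)·P(T2) + P(E|T3)·P(T3) + P(E|T4)·P(T4)
      = 0.23·0.048 + 0.3·0.274 + 0.3·0.17 + 0.36·0.508
      = 0.01104 + 0.0822 + 0.051 + 0.18288 = 0.32712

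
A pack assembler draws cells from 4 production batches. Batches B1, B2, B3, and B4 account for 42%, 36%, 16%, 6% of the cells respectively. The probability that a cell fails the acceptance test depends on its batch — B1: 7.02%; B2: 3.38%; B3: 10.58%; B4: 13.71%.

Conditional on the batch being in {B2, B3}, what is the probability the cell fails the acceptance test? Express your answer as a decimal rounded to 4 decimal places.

Let S = {B2, B3}.
P(S) = 0.36 + 0.16 = 0.52.
P(F ∩ S) = 0.0338·0.36 + 0.1058·0.16 = 0.012168 + 0.016928 = 0.029096.
P(F | S) = 0.029096 / 0.52 = 0.055954…

0.0560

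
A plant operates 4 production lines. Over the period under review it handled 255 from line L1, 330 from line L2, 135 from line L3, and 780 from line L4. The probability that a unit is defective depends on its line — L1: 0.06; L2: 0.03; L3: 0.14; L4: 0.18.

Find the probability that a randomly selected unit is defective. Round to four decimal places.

P(D) ≈ 0.1230

Total: 255 + 330 + 135 + 780 = 1500.
P(L1) = 255/1500 = 0.17. P(L2) = 330/1500 = 0.22. P(L3) = 135/1500 = 0.09. P(L4) = 780/1500 = 0.52.
P(D) = P(D|L1)·P(L1) + P(D|L2)·P(L2) + P(D|L3)·P(L3) + P(D|L4)·P(L4)
      = 0.06·0.17 + 0.03·0.22 + 0.14·0.09 + 0.18·0.52
      = 0.0102 + 0.0066 + 0.0126 + 0.0936 = 0.123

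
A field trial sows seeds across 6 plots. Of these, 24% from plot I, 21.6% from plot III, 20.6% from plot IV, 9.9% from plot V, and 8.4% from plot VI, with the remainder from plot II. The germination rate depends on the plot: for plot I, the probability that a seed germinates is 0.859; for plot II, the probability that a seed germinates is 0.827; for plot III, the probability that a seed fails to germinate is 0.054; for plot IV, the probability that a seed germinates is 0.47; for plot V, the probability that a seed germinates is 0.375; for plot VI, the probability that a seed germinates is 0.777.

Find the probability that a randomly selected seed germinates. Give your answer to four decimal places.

P(II) = 1 − (0.24 + 0.216 + 0.206 + 0.099 + 0.084) = 0.155.
P(G|III) = 1 − 0.054 = 0.946.
P(G) = P(G|I)·P(I) + P(G|II)·P(II) + P(G|III)·P(III) + P(G|IV)·P(IV) + P(G|V)·P(V) + P(G|VI)·P(VI)
      = 0.859·0.24 + 0.827·0.155 + 0.946·0.216 + 0.47·0.206 + 0.375·0.099 + 0.777·0.084
      = 0.20616 + 0.128185 + 0.204336 + 0.09682 + 0.037125 + 0.065268 = 0.737894

0.7379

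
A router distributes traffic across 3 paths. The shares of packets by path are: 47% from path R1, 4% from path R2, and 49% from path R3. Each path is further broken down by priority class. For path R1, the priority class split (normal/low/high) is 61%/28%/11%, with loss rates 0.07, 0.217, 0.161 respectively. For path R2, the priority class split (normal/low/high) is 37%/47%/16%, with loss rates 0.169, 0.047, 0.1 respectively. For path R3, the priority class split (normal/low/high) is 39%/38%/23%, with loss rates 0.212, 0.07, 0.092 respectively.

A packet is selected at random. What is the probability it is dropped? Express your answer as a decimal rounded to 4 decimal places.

P(L|R1) = 0.61·0.07 + 0.28·0.217 + 0.11·0.161 = 0.0427 + 0.06076 + 0.01771 = 0.12117
P(L|R2) = 0.37·0.169 + 0.47·0.047 + 0.16·0.1 = 0.06253 + 0.02209 + 0.016 = 0.10062
P(L|R3) = 0.39·0.212 + 0.38·0.07 + 0.23·0.092 = 0.08268 + 0.0266 + 0.02116 = 0.13044
By total probability over the outer partition,
P(L) = 0.47·0.12117 + 0.04·0.10062 + 0.49·0.13044
      = 0.0569499 + 0.0040248 + 0.0639156 = 0.1248903

P(L) ≈ 0.1249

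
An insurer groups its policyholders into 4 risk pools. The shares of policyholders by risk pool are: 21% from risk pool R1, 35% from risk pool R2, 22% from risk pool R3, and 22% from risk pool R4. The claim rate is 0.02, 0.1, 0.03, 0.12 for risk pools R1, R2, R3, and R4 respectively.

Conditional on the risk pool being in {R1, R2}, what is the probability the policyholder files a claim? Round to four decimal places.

Let S = {R1, R2}.
P(S) = 0.21 + 0.35 = 0.56.
P(C ∩ S) = 0.02·0.21 + 0.1·0.35 = 0.0042 + 0.035 = 0.0392.
P(C | S) = 0.0392 / 0.56 = 0.070000…

0.0700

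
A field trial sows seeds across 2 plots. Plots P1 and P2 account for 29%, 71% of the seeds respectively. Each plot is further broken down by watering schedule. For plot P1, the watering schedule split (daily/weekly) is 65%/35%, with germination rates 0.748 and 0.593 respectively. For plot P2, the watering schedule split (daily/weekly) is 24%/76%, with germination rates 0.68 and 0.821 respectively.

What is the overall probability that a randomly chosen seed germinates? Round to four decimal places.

P(G) ≈ 0.7601

P(G|P1) = 0.65·0.748 + 0.35·0.593 = 0.4862 + 0.20755 = 0.69375
P(G|P2) = 0.24·0.68 + 0.76·0.821 = 0.1632 + 0.62396 = 0.78716
Then overall,
P(G) = 0.29·0.69375 + 0.71·0.78716
      = 0.2011875 + 0.5588836 = 0.7600711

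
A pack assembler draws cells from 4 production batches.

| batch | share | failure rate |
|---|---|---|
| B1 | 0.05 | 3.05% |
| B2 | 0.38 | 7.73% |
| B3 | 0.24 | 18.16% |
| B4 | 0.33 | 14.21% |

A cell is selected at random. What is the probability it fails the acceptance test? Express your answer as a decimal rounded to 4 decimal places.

P(F) = P(F|B1)·P(B1) + P(F|B2)·P(B2) + P(F|B3)·P(B3) + P(F|B4)·P(B4)
      = 0.0305·0.05 + 0.0773·0.38 + 0.1816·0.24 + 0.1421·0.33
      = 0.001525 + 0.029374 + 0.043584 + 0.046893 = 0.121376

P(F) ≈ 0.1214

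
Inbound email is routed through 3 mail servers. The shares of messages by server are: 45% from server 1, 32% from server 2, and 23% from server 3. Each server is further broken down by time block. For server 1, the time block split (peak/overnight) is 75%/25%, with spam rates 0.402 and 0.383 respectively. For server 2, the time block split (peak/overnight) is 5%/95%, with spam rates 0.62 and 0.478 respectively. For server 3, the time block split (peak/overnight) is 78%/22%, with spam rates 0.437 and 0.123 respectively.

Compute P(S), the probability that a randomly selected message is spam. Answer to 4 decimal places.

P(S|1) = 0.75·0.402 + 0.25·0.383 = 0.3015 + 0.09575 = 0.39725
P(S|2) = 0.05·0.62 + 0.95·0.478 = 0.031 + 0.4541 = 0.4851
P(S|3) = 0.78·0.437 + 0.22·0.123 = 0.34086 + 0.02706 = 0.36792
Then overall,
P(S) = 0.45·0.39725 + 0.32·0.4851 + 0.23·0.36792
      = 0.1787625 + 0.155232 + 0.0846216 = 0.4186161

0.4186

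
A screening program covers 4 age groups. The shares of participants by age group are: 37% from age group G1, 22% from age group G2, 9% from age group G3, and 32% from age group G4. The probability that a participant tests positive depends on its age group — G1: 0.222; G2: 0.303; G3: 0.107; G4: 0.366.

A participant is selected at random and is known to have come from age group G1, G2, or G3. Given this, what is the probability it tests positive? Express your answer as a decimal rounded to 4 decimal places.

P(T|S) ≈ 0.2330

Let S = {G1, G2, G3}.
P(S) = 0.37 + 0.22 + 0.09 = 0.68.
P(T ∩ S) = 0.222·0.37 + 0.303·0.22 + 0.107·0.09 = 0.08214 + 0.06666 + 0.00963 = 0.15843.
P(T | S) = 0.15843 / 0.68 = 0.232985…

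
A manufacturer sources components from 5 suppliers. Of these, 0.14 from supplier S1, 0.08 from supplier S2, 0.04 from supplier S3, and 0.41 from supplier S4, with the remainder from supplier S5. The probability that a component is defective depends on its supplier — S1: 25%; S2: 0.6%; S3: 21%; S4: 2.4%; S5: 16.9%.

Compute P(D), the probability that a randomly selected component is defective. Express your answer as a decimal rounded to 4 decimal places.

0.1095

P(S5) = 1 − (0.14 + 0.08 + 0.04 + 0.41) = 0.33.
P(D) = P(D|S1)·P(S1) + P(D|S2)·P(S2) + P(D|S3)·P(S3) + P(D|S4)·P(S4) + P(D|S5)·P(S5)
      = 0.25·0.14 + 0.006·0.08 + 0.21·0.04 + 0.024·0.41 + 0.169·0.33
      = 0.035 + 0.00048 + 0.0084 + 0.00984 + 0.05577 = 0.10949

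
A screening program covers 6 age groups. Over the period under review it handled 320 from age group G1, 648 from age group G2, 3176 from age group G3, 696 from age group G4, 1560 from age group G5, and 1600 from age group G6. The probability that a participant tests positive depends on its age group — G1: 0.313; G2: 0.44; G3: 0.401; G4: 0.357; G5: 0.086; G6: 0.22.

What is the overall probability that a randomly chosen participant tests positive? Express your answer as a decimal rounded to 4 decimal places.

0.2992

Total: 320 + 648 + 3176 + 696 + 1560 + 1600 = 8000.
P(G1) = 320/8000 = 0.04. P(G2) = 648/8000 = 0.081. P(G3) = 3176/8000 = 0.397. P(G4) = 696/8000 = 0.087. P(G5) = 1560/8000 = 0.195. P(G6) = 1600/8000 = 0.2.
Summing over the partition,
P(T) = P(T|G1)·P(G1) + P(T|G2)·P(G2) + P(T|G3)·P(G3) + P(T|G4)·P(G4) + P(T|G5)·P(G5) + P(T|G6)·P(G6)
      = 0.313·0.04 + 0.44·0.081 + 0.401·0.397 + 0.357·0.087 + 0.086·0.195 + 0.22·0.2
      = 0.01252 + 0.03564 + 0.159197 + 0.031059 + 0.01677 + 0.044 = 0.299186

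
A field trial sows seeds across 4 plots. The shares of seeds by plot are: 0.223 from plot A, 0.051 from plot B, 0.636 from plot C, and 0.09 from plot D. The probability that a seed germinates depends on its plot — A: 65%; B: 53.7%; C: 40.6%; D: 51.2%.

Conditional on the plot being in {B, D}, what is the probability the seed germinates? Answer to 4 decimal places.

P(G|S) ≈ 0.5210

Let S = {B, D}.
P(S) = 0.051 + 0.09 = 0.141.
P(G ∩ S) = 0.537·0.051 + 0.512·0.09 = 0.027387 + 0.04608 = 0.073467.
P(G | S) = 0.073467 / 0.141 = 0.521043…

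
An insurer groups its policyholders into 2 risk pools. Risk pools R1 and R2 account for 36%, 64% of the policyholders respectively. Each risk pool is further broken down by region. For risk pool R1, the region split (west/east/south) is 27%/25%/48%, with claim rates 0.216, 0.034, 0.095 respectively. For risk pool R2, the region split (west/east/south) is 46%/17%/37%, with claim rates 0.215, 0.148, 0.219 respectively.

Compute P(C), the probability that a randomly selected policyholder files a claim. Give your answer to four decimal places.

0.1717

P(C|R1) = 0.27·0.216 + 0.25·0.034 + 0.48·0.095 = 0.05832 + 0.0085 + 0.0456 = 0.11242
P(C|R2) = 0.46·0.215 + 0.17·0.148 + 0.37·0.219 = 0.0989 + 0.02516 + 0.08103 = 0.20509
Then overall,
P(C) = 0.36·0.11242 + 0.64·0.20509
      = 0.0404712 + 0.1312576 = 0.1717288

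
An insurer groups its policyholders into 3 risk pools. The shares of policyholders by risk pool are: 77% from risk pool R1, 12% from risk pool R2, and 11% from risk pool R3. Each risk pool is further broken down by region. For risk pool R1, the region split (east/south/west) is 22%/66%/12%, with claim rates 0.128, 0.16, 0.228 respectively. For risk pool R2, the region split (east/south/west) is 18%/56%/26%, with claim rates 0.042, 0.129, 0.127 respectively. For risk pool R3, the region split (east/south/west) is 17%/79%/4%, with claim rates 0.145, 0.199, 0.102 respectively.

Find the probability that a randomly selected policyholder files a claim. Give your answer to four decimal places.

P(C) ≈ 0.1581

P(C|R1) = 0.22·0.128 + 0.66·0.16 + 0.12·0.228 = 0.02816 + 0.1056 + 0.02736 = 0.16112
P(C|R2) = 0.18·0.042 + 0.56·0.129 + 0.26·0.127 = 0.00756 + 0.07224 + 0.03302 = 0.11282
P(C|R3) = 0.17·0.145 + 0.79·0.199 + 0.04·0.102 = 0.02465 + 0.15721 + 0.00408 = 0.18594
By total probability over the outer partition,
P(C) = 0.77·0.16112 + 0.12·0.11282 + 0.11·0.18594
      = 0.1240624 + 0.0135384 + 0.0204534 = 0.1580542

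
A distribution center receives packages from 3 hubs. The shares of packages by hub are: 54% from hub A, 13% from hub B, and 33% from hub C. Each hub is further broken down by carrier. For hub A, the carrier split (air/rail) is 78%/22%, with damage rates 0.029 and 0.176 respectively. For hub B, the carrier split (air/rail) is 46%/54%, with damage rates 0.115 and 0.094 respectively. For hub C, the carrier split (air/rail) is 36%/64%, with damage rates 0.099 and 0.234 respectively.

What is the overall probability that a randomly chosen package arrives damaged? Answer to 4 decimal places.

0.1078

P(D|A) = 0.78·0.029 + 0.22·0.176 = 0.02262 + 0.03872 = 0.06134
P(D|B) = 0.46·0.115 + 0.54·0.094 = 0.0529 + 0.05076 = 0.10366
P(D|C) = 0.36·0.099 + 0.64·0.234 = 0.03564 + 0.14976 = 0.1854
By total probability over the outer partition,
P(D) = 0.54·0.06134 + 0.13·0.10366 + 0.33·0.1854
      = 0.0331236 + 0.0134758 + 0.061182 = 0.1077814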